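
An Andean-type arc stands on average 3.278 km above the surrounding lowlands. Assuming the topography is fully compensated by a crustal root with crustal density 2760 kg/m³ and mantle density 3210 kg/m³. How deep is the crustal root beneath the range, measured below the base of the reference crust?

20.1 km

Equating mass per unit area of the two columns: the weight of the topography is balanced by the buoyancy of the root, ρ_c h = (ρ_m − ρ_c) r.
r = h · ρ_c / (ρ_m − ρ_c) = 3.278 km × 2760 / (3210 − 2760) = 20.1 km.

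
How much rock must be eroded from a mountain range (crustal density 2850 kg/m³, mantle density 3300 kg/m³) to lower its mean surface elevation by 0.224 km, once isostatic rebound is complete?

1.64 km

Net drop Δ = e − u = e − e ρ_c/ρ_m = e (ρ_m − ρ_c)/ρ_m.
e = Δ ρ_m/(ρ_m − ρ_c) = 0.224 km × 3300/450 = 1.64 km.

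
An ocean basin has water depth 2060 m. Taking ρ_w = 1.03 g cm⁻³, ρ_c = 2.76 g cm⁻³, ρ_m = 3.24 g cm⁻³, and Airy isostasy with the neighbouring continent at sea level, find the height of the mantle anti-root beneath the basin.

Balancing pressure at the compensation depth: replacing crust with seawater at the top is compensated by replacing crust with mantle at the base: d (ρ_c − ρ_w) = a (ρ_m − ρ_c).
a = d (ρ_c − ρ_w)/(ρ_m − ρ_c) = 2060 m × 1.73/0.48 = 7420 m.

7420 m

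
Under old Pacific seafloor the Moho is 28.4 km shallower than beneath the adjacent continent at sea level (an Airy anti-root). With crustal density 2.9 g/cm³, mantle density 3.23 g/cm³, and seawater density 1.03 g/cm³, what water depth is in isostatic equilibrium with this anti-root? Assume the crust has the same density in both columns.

Replacing a thickness d of crust by seawater at the top must be balanced by replacing crust with mantle at the base: d (ρ_c − ρ_w) = a (ρ_m − ρ_c).
d = a (ρ_m − ρ_c)/(ρ_c − ρ_w) = 28.4 km × 0.33/1.87 = 5.01 km.

5.01 km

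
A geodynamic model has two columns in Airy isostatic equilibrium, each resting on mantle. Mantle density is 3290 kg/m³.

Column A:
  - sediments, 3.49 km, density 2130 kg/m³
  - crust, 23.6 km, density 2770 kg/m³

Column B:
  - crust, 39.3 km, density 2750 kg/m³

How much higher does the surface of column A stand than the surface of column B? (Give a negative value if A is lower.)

−1.49 km

For any compensation level in the mantle, the mantle terms cancel and isostasy reduces to e = (Σt_A − Σt_B) − (Σ(ρt)_A − Σ(ρt)_B) / ρ_m.
Σt_A = 27.09 km; Σt_B = 39.3 km; Σ(ρt)_A = 72805.7; Σ(ρt)_B = 108075 (in km·kg/m³).
e = (27.09 − 39.3) − (72805.7 − 108075) / 3290 = −1.49 km.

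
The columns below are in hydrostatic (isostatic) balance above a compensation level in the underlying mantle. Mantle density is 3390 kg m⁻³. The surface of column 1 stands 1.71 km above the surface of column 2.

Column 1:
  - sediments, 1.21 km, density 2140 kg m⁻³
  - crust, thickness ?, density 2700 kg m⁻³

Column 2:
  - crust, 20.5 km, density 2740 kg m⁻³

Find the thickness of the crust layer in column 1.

Take the compensation level at the base of the deeper column (depth z_c below the surface of column 1) and equate Σ ρ_i t_i down to z_c; mantle fills any gap and the z_c terms cancel.
Column 1: 1.21×2140 + x×2700 + (z_c − 1.21 − x)×3390
Column 2: 1.71×0 + 20.5×2740 + (z_c − 1.71 − 20.5)×3390
The z_c×3390 term appears on both sides and cancels. Collect the known terms of each column as K = Σ(ρt)_known − 3390 × (depth of known layers): K_1 = 2589.4 − 3390×1.21 = −1512.5; K_2 = 56170 − 3390×(1.71 + 20.5) = −19121.9.
Balance: K_1 − x×(3390 − 2700) = K_2, so x = (K_1 − K_2)/(3390 − 2700) = 17609.4/690 = 25.5 km.

25.5 km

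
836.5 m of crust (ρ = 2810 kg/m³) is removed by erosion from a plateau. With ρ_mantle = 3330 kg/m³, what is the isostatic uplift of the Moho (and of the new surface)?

706 m

Unloading: uplift u = e ρ_c/ρ_m = 836.5 m × 2810/3330 = 706 m.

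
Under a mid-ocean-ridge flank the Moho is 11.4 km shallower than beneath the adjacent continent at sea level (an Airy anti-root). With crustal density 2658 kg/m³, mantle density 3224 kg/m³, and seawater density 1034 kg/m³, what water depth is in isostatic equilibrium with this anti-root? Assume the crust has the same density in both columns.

3.97 km

Replacing a thickness d of crust by seawater at the top must be balanced by replacing crust with mantle at the base: d (ρ_c − ρ_w) = a (ρ_m − ρ_c).
d = a (ρ_m − ρ_c)/(ρ_c − ρ_w) = 11.4 km × 566/1624 = 3.97 km.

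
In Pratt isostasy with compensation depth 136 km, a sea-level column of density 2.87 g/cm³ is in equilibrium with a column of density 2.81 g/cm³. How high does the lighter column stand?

ρ_ref D = ρ (D + h) → h = D (ρ_ref − ρ)/ρ.
h = 136 km × (2.87 − 2.81)/2.81 = 2.9 km.

2.9 km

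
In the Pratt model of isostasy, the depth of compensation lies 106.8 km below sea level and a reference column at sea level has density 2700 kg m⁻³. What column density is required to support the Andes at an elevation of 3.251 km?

Pratt balance: ρ_ref D = ρ (D + h).
ρ = ρ_ref D/(D + h) = 2700 × 106.8 km/(106.8 km + 3.251 km) = 2620 kg m⁻³.

2620 kg m⁻³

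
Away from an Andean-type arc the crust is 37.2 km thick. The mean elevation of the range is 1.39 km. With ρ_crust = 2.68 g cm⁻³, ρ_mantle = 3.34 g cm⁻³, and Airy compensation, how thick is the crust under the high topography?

Root depth r = h ρ_c / (ρ_m − ρ_c) = 1.39 km × 2.68 / 0.66 = 5.644 km.
Total thickness = T + h + r = 37.2 km + 1.39 km + 5.644 km = 44.2 km.

44.2 km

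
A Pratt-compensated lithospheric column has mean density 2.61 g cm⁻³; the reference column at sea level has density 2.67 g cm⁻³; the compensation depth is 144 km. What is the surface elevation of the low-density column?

ρ_ref D = ρ (D + h) → h = D (ρ_ref − ρ)/ρ.
h = 144 km × (2.67 − 2.61)/2.61 = 3.31 km.

3.31 km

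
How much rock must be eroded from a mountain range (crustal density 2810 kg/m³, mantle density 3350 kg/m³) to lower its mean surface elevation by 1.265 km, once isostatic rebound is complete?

Net drop Δ = e − u = e − e ρ_c/ρ_m = e (ρ_m − ρ_c)/ρ_m.
e = Δ ρ_m/(ρ_m − ρ_c) = 1.265 km × 3350/540 = 7.85 km.

7.85 km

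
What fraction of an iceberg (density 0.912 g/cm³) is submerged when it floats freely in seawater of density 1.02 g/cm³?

0.894

Submerged fraction = ρ_obj/ρ_fluid = 0.912/1.02 = 0.894.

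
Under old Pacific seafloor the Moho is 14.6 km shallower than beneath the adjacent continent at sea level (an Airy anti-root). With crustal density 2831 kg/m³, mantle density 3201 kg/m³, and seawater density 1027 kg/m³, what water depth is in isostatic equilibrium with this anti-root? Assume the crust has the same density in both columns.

2.99 km

Replacing a thickness d of crust by seawater at the top must be balanced by replacing crust with mantle at the base: d (ρ_c − ρ_w) = a (ρ_m − ρ_c).
d = a (ρ_m − ρ_c)/(ρ_c − ρ_w) = 14.6 km × 370/1804 = 2.99 km.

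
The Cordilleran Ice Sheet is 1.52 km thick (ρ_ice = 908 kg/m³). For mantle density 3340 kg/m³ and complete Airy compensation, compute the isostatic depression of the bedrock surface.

0.413 km

Equating mass per unit area of the two columns: the ice load ρ_ice t is balanced by mantle displaced below, ρ_m s.
s = t ρ_ice / ρ_m = 1.52 km × 908/3340 = 0.413 km.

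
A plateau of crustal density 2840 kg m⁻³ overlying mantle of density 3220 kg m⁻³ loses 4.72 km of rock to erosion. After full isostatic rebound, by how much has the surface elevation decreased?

Rebound u = e ρ_c/ρ_m = 4.72 km × 2840/3220 = 4.163 km.
Net surface drop = e − u = 4.72 km − 4.163 km = e (ρ_m − ρ_c)/ρ_m = 0.557 km.

0.557 km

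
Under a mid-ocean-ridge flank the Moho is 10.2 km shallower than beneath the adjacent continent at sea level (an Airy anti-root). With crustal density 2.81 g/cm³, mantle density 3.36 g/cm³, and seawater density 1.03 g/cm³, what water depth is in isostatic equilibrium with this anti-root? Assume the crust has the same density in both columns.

3.15 km

Replacing a thickness d of crust by seawater at the top must be balanced by replacing crust with mantle at the base: d (ρ_c − ρ_w) = a (ρ_m − ρ_c).
d = a (ρ_m − ρ_c)/(ρ_c − ρ_w) = 10.2 km × 0.55/1.78 = 3.15 km.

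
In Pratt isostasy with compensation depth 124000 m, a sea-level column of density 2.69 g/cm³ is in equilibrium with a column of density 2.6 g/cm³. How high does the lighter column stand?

4290 m

ρ_ref D = ρ (D + h) → h = D (ρ_ref − ρ)/ρ.
h = 124000 m × (2.69 − 2.6)/2.6 = 4290 m.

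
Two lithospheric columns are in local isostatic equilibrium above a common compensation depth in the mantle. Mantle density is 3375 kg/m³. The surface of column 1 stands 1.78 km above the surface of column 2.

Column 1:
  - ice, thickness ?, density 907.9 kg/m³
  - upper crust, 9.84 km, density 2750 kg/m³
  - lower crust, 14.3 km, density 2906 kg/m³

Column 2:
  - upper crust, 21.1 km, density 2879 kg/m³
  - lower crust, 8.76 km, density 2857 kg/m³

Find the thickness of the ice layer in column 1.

Take the compensation level at the base of the deeper column (depth z_c below the surface of column 1) and equate Σ ρ_i t_i down to z_c; mantle fills any gap and the z_c terms cancel.
Column 1: x×907.9 + 9.84×2750 + 14.3×2906 + (z_c − 24.14 − x)×3375
Column 2: 1.78×0 + 21.1×2879 + 8.76×2857 + (z_c − 1.78 − 29.86)×3375
The z_c×3375 term appears on both sides and cancels. Collect the known terms of each column as K = Σ(ρt)_known − 3375 × (depth of known layers): K_1 = 68615.8 − 3375×24.14 = −12856.7; K_2 = 85774.22 − 3375×(1.78 + 29.86) = −21010.78.
Balance: K_1 − x×(3375 − 907.9) = K_2, so x = (K_1 − K_2)/(3375 − 907.9) = 8154.08/2467.1 = 3.31 km.

3.31 km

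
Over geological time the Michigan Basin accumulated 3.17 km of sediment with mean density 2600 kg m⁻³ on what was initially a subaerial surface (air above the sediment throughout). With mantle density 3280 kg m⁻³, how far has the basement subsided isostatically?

Subaerial load: s = t ρ_sed / ρ_m = 3.17 km × 2600/3280 = 2.51 km.

2.51 km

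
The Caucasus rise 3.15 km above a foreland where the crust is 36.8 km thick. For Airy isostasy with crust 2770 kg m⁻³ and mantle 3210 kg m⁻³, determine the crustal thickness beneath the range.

59.8 km

Root depth r = h ρ_c / (ρ_m − ρ_c) = 3.15 km × 2770 / 440 = 19.83 km.
Total thickness = T + h + r = 36.8 km + 3.15 km + 19.83 km = 59.8 km.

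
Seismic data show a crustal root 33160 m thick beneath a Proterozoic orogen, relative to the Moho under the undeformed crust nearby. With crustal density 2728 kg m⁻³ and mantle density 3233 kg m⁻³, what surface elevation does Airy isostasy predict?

Equating mass per unit area of the two columns: ρ_c h = (ρ_m − ρ_c) r.
h = r (ρ_m − ρ_c) / ρ_c = 33160 m × (3233 − 2728) / 2728 = 6140 m.

6140 m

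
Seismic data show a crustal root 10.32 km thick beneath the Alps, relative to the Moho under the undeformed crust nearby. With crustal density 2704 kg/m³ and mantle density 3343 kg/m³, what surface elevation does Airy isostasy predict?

2.44 km

By Archimedes' principle applied to the lithosphere: ρ_c h = (ρ_m − ρ_c) r.
h = r (ρ_m − ρ_c) / ρ_c = 10.32 km × (3343 − 2704) / 2704 = 2.44 km.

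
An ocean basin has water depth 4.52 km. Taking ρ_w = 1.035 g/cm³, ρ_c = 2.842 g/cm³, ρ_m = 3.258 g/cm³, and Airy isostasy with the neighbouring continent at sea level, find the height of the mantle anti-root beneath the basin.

19.6 km

By Archimedes' principle applied to the lithosphere: replacing crust with seawater at the top is compensated by replacing crust with mantle at the base: d (ρ_c − ρ_w) = a (ρ_m − ρ_c).
a = d (ρ_c − ρ_w)/(ρ_m − ρ_c) = 4.52 km × 1.807/0.416 = 19.6 km.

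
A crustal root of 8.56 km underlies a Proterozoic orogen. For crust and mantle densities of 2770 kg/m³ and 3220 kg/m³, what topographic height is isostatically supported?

1.39 km

In Airy isostatic equilibrium: ρ_c h = (ρ_m − ρ_c) r.
h = r (ρ_m − ρ_c) / ρ_c = 8.56 km × (3220 − 2770) / 2770 = 1.39 km.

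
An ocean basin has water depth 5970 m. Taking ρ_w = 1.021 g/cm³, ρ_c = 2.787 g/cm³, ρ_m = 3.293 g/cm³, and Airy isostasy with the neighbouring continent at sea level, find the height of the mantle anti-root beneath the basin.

20800 m

For local isostatic compensation: replacing crust with seawater at the top is compensated by replacing crust with mantle at the base: d (ρ_c − ρ_w) = a (ρ_m − ρ_c).
a = d (ρ_c − ρ_w)/(ρ_m − ρ_c) = 5970 m × 1.766/0.506 = 20800 m.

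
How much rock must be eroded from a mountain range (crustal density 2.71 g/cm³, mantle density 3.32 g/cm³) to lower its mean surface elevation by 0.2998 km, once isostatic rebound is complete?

Net drop Δ = e − u = e − e ρ_c/ρ_m = e (ρ_m − ρ_c)/ρ_m.
e = Δ ρ_m/(ρ_m − ρ_c) = 0.2998 km × 3.32/0.61 = 1.63 km.

1.63 km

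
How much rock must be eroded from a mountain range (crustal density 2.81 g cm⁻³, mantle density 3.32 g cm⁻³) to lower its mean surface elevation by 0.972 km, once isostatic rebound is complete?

Net drop Δ = e − u = e − e ρ_c/ρ_m = e (ρ_m − ρ_c)/ρ_m.
e = Δ ρ_m/(ρ_m − ρ_c) = 0.972 km × 3.32/0.51 = 6.33 km.

6.33 km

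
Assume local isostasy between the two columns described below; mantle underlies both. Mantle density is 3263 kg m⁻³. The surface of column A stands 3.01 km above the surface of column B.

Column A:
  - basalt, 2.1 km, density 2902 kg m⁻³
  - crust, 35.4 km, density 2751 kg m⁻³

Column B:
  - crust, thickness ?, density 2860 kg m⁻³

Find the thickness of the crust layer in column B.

Take the compensation level at the base of the deeper column (depth z_c below the surface of column A) and equate Σ ρ_i t_i down to z_c; mantle fills any gap and the z_c terms cancel.
Column A: 2.1×2902 + 35.4×2751 + (z_c − 37.5)×3263
Column B: 3.01×0 + x×2860 + (z_c − 3.01 − 0 − x)×3263
The z_c×3263 term appears on both sides and cancels. Collect the known terms of each column as K = Σ(ρt)_known − 3263 × (depth of known layers): K_A = 103479.6 − 3263×37.5 = −18882.9; K_B = 0 − 3263×(3.01 + 0) = −9821.63.
Balance: K_A = K_B − x×(3263 − 2860), so x = (K_B − K_A)/(3263 − 2860) = 9061.27/403 = 22.5 km.

22.5 km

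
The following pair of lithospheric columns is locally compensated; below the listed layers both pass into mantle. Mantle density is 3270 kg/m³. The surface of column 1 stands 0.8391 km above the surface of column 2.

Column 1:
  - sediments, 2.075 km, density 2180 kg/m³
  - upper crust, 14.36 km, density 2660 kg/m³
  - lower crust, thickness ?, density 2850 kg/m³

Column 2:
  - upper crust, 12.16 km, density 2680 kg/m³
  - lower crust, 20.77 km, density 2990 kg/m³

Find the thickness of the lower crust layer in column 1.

11.2 km

Take the compensation level at the base of the deeper column (depth z_c below the surface of column 1) and equate Σ ρ_i t_i down to z_c; mantle fills any gap and the z_c terms cancel.
Column 1: 2.075×2180 + 14.36×2660 + x×2850 + (z_c − 16.435 − x)×3270
Column 2: 0.8391×0 + 12.16×2680 + 20.77×2990 + (z_c − 0.8391 − 32.93)×3270
The z_c×3270 term appears on both sides and cancels. Collect the known terms of each column as K = Σ(ρt)_known − 3270 × (depth of known layers): K_1 = 42721.1 − 3270×16.435 = −11021.35; K_2 = 94691.1 − 3270×(0.8391 + 32.93) = −15733.857.
Balance: K_1 − x×(3270 − 2850) = K_2, so x = (K_1 − K_2)/(3270 − 2850) = 4712.51/420 = 11.2 km.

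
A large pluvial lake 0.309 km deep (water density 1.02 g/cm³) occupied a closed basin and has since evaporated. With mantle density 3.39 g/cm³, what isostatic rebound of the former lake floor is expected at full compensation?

u = d ρ_w/ρ_m = 0.309 km × 1.02/3.39 = 0.093 km.

0.093 km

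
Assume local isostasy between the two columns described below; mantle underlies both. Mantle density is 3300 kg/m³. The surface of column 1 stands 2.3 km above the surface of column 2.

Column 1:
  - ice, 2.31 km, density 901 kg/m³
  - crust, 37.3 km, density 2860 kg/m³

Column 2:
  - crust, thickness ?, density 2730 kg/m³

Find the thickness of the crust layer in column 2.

Take the compensation level at the base of the deeper column (depth z_c below the surface of column 1) and equate Σ ρ_i t_i down to z_c; mantle fills any gap and the z_c terms cancel.
Column 1: 2.31×901 + 37.3×2860 + (z_c − 39.61)×3300
Column 2: 2.3×0 + x×2730 + (z_c − 2.3 − 0 − x)×3300
The z_c×3300 term appears on both sides and cancels. Collect the known terms of each column as K = Σ(ρt)_known − 3300 × (depth of known layers): K_1 = 108759.31 − 3300×39.61 = −21953.69; K_2 = 0 − 3300×(2.3 + 0) = −7590.
Balance: K_1 = K_2 − x×(3300 − 2730), so x = (K_2 − K_1)/(3300 − 2730) = 14363.7/570 = 25.2 km.

25.2 km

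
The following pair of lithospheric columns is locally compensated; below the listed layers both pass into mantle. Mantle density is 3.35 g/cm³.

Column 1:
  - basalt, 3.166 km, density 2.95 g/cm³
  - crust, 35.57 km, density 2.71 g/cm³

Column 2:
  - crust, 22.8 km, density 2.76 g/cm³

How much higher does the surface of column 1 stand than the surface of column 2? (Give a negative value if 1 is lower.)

For any compensation level in the mantle, the mantle terms cancel and isostasy reduces to e = (Σt_1 − Σt_2) − (Σ(ρt)_1 − Σ(ρt)_2) / ρ_m.
Σt_1 = 38.736 km; Σt_2 = 22.8 km; Σ(ρt)_1 = 105.7344; Σ(ρt)_2 = 62.928 (in km·g/cm³).
e = (38.736 − 22.8) − (105.7344 − 62.928) / 3.35 = 3.16 km.

3.16 km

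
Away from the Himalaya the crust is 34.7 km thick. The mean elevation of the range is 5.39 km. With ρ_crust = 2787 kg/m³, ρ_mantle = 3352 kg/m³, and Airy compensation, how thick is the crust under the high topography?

66.7 km

Root depth r = h ρ_c / (ρ_m − ρ_c) = 5.39 km × 2787 / 565 = 26.59 km.
Total thickness = T + h + r = 34.7 km + 5.39 km + 26.59 km = 66.7 km.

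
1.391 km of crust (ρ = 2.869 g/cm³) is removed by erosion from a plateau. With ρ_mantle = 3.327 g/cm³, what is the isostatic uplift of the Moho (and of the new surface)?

Unloading: uplift u = e ρ_c/ρ_m = 1.391 km × 2.869/3.327 = 1.2 km.

1.2 km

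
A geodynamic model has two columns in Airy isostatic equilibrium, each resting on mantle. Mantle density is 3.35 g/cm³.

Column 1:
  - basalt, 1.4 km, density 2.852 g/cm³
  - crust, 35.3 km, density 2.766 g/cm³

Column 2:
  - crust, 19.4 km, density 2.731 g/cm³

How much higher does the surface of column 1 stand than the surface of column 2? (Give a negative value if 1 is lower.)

For any compensation level in the mantle, the mantle terms cancel and isostasy reduces to e = (Σt_1 − Σt_2) − (Σ(ρt)_1 − Σ(ρt)_2) / ρ_m.
Σt_1 = 36.7 km; Σt_2 = 19.4 km; Σ(ρt)_1 = 101.6326; Σ(ρt)_2 = 52.9814 (in km·g/cm³).
e = (36.7 − 19.4) − (101.6326 − 52.9814) / 3.35 = 2.78 km.

2.78 km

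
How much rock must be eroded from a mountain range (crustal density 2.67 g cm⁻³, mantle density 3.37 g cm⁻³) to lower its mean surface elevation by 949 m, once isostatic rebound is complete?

Net drop Δ = e − u = e − e ρ_c/ρ_m = e (ρ_m − ρ_c)/ρ_m.
e = Δ ρ_m/(ρ_m − ρ_c) = 949 m × 3.37/0.7 = 4570 m.

4570 m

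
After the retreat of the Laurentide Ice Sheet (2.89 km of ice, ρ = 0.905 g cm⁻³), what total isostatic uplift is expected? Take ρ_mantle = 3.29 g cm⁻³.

Removing the load lets mantle flow back in; uplift u satisfies ρ_ice t = ρ_m u.
u = t ρ_ice/ρ_m = 2.89 km × 0.905/3.29 = 0.795 km.

0.795 km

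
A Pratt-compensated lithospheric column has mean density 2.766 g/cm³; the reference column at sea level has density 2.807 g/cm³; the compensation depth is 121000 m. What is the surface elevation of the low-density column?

1790 m

ρ_ref D = ρ (D + h) → h = D (ρ_ref − ρ)/ρ.
h = 121000 m × (2.807 − 2.766)/2.766 = 1790 m.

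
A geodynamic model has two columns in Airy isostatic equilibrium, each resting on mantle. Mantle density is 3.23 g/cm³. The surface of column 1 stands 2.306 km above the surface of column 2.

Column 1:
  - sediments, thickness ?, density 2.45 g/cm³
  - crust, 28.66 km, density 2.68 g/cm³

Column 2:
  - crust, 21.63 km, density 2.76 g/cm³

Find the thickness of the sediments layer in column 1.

2.37 km

Take the compensation level at the base of the deeper column (depth z_c below the surface of column 1) and equate Σ ρ_i t_i down to z_c; mantle fills any gap and the z_c terms cancel.
Column 1: x×2.45 + 28.66×2.68 + (z_c − 28.66 − x)×3.23
Column 2: 2.306×0 + 21.63×2.76 + (z_c − 2.306 − 21.63)×3.23
The z_c×3.23 term appears on both sides and cancels. Collect the known terms of each column as K = Σ(ρt)_known − 3.23 × (depth of known layers): K_1 = 76.8088 − 3.23×28.66 = −15.763; K_2 = 59.6988 − 3.23×(2.306 + 21.63) = −17.61448.
Balance: K_1 − x×(3.23 − 2.45) = K_2, so x = (K_1 − K_2)/(3.23 − 2.45) = 1.85148/0.78 = 2.37 km.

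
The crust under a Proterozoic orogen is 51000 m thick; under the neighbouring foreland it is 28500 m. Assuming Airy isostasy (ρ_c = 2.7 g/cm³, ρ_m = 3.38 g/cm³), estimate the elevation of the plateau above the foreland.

4530 m

Excess crust Δ = 51000 m − 28500 m = 22500 m, split between elevation h and root r with h + r = Δ.
Airy balance ρ_c h = (ρ_m − ρ_c) r gives r = h ρ_c/(ρ_m − ρ_c), so h (1 + ρ_c/(ρ_m − ρ_c)) = Δ, i.e. h = Δ (ρ_m − ρ_c)/ρ_m.
h = 22500 m × 0.68/3.38 = 4530 m.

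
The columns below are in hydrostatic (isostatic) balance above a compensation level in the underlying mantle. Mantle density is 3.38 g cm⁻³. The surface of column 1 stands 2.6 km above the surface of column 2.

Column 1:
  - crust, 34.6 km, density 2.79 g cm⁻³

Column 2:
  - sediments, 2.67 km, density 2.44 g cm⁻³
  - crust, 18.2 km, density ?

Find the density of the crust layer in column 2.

Take the compensation level at the base of the deeper column (depth z_c below the surface of column 1) and equate Σ ρ_i t_i down to z_c; mantle fills any gap and the z_c terms cancel.
Column 1: 34.6×2.79 + (z_c − 34.6)×3.38
Column 2: 2.6×0 + 2.67×2.44 + 18.2×ρ + (z_c − 2.6 − 20.87)×3.38
The z_c×3.38 term appears on both sides and cancels. Collect the known terms of each column as K = Σ(ρt)_known − 3.38 × (depth of known layers): K_1 = 96.534 − 3.38×34.6 = −20.414; K_2 = 6.5148 − 3.38×(2.6 + 20.87) = −72.8138.
Balance: K_1 = K_2 + 18.2×ρ, so ρ = (K_1 − K_2)/18.2 = 52.3998/18.2 = 2.88 g cm⁻³.

2.88 g cm⁻³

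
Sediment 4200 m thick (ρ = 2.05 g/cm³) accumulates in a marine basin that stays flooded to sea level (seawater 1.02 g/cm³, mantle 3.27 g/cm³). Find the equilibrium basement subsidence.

1920 m

Submarine loading: the sediment displaces seawater, and the subsidence is in turn flooded, so s (ρ_m − ρ_w) = t (ρ_sed − ρ_w).
s = 4200 m × (2.05 − 1.02) / (3.27 − 1.02) = 1920 m.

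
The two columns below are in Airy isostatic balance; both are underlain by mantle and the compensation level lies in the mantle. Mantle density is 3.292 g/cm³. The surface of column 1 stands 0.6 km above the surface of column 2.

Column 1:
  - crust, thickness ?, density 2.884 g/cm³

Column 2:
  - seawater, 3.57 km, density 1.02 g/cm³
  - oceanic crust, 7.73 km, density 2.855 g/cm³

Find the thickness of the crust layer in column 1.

Take the compensation level at the base of the deeper column (depth z_c below the surface of column 1) and equate Σ ρ_i t_i down to z_c; mantle fills any gap and the z_c terms cancel.
Column 1: x×2.884 + (z_c − 0 − x)×3.292
Column 2: 0.6×0 + 3.57×1.02 + 7.73×2.855 + (z_c − 0.6 − 11.3)×3.292
The z_c×3.292 term appears on both sides and cancels. Collect the known terms of each column as K = Σ(ρt)_known − 3.292 × (depth of known layers): K_1 = 0 − 3.292×0 = 0; K_2 = 25.71055 − 3.292×(0.6 + 11.3) = −13.46425.
Balance: K_1 − x×(3.292 − 2.884) = K_2, so x = (K_1 − K_2)/(3.292 − 2.884) = 13.4642/0.408 = 33 km.

33 km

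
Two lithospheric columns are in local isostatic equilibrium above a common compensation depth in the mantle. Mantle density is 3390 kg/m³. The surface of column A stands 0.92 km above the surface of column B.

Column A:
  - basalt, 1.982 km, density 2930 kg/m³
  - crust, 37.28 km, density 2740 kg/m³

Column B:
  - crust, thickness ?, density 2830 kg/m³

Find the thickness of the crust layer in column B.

39.3 km

Take the compensation level at the base of the deeper column (depth z_c below the surface of column A) and equate Σ ρ_i t_i down to z_c; mantle fills any gap and the z_c terms cancel.
Column A: 1.982×2930 + 37.28×2740 + (z_c − 39.262)×3390
Column B: 0.92×0 + x×2830 + (z_c − 0.92 − 0 − x)×3390
The z_c×3390 term appears on both sides and cancels. Collect the known terms of each column as K = Σ(ρt)_known − 3390 × (depth of known layers): K_A = 107954.46 − 3390×39.262 = −25143.72; K_B = 0 − 3390×(0.92 + 0) = −3118.8.
Balance: K_A = K_B − x×(3390 − 2830), so x = (K_B − K_A)/(3390 − 2830) = 22024.9/560 = 39.3 km.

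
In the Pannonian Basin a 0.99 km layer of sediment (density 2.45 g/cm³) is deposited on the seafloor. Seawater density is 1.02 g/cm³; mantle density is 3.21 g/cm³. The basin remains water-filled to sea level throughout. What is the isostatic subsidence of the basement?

Submarine loading: the sediment displaces seawater, and the subsidence is in turn flooded, so s (ρ_m − ρ_w) = t (ρ_sed − ρ_w).
s = 0.99 km × (2.45 − 1.02) / (3.21 − 1.02) = 0.646 km.

0.646 km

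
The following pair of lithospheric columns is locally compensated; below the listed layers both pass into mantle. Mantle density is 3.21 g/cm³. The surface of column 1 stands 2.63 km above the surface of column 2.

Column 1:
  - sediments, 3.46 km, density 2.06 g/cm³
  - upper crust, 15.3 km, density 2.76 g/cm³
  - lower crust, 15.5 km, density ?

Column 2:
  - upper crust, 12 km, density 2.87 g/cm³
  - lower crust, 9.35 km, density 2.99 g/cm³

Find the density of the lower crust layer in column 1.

Take the compensation level at the base of the deeper column (depth z_c below the surface of column 1) and equate Σ ρ_i t_i down to z_c; mantle fills any gap and the z_c terms cancel.
Column 1: 3.46×2.06 + 15.3×2.76 + 15.5×ρ + (z_c − 34.26)×3.21
Column 2: 2.63×0 + 12×2.87 + 9.35×2.99 + (z_c − 2.63 − 21.35)×3.21
The z_c×3.21 term appears on both sides and cancels. Collect the known terms of each column as K = Σ(ρt)_known − 3.21 × (depth of known layers): K_1 = 49.3556 − 3.21×34.26 = −60.619; K_2 = 62.3965 − 3.21×(2.63 + 21.35) = −14.5793.
Balance: K_1 + 15.5×ρ = K_2, so ρ = (K_2 − K_1)/15.5 = 46.0397/15.5 = 2.97 g/cm³.

2.97 g/cm³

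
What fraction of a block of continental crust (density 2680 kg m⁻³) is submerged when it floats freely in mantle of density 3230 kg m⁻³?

83%

Submerged fraction = ρ_obj/ρ_fluid = 2680/3230 = 83%.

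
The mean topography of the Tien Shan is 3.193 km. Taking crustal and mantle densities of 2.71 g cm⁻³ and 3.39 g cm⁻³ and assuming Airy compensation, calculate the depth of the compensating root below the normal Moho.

12.7 km

Balancing pressure at the compensation depth: the weight of the topography is balanced by the buoyancy of the root, ρ_c h = (ρ_m − ρ_c) r.
r = h · ρ_c / (ρ_m − ρ_c) = 3.193 km × 2.71 / (3.39 − 2.71) = 12.7 km.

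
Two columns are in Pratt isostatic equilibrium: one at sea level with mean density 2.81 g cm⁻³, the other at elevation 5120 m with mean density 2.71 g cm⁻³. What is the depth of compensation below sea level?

139000 m

ρ_ref D = ρ (D + h) → D (ρ_ref − ρ) = ρ h.
D = ρ h/(ρ_ref − ρ) = 2.71 × 5120 m/(2.81 − 2.71) = 139000 m.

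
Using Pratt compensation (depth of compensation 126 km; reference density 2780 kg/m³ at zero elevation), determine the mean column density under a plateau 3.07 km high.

Pratt balance: ρ_ref D = ρ (D + h).
ρ = ρ_ref D/(D + h) = 2780 × 126 km/(126 km + 3.07 km) = 2710 kg/m³.

2710 kg/m³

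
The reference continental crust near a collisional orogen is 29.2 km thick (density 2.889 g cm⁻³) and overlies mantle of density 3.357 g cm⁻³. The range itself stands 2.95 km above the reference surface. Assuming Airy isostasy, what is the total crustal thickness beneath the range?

50.4 km

Root depth r = h ρ_c / (ρ_m − ρ_c) = 2.95 km × 2.889 / 0.468 = 18.21 km.
Total thickness = T + h + r = 29.2 km + 2.95 km + 18.21 km = 50.4 km.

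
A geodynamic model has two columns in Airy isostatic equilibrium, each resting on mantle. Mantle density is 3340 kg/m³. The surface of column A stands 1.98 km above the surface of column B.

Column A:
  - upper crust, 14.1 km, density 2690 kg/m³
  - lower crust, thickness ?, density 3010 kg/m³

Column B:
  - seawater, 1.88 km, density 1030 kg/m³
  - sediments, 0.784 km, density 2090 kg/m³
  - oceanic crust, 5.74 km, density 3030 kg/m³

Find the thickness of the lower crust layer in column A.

13.8 km

Take the compensation level at the base of the deeper column (depth z_c below the surface of column A) and equate Σ ρ_i t_i down to z_c; mantle fills any gap and the z_c terms cancel.
Column A: 14.1×2690 + x×3010 + (z_c − 14.1 − x)×3340
Column B: 1.98×0 + 1.88×1030 + 0.784×2090 + 5.74×3030 + (z_c − 1.98 − 8.404)×3340
The z_c×3340 term appears on both sides and cancels. Collect the known terms of each column as K = Σ(ρt)_known − 3340 × (depth of known layers): K_A = 37929 − 3340×14.1 = −9165; K_B = 20967.16 − 3340×(1.98 + 8.404) = −13715.4.
Balance: K_A − x×(3340 − 3010) = K_B, so x = (K_A − K_B)/(3340 − 3010) = 4550.4/330 = 13.8 km.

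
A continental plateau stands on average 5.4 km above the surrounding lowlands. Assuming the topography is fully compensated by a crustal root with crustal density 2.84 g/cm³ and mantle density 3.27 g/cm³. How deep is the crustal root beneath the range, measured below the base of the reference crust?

Balancing pressure at the compensation depth: the weight of the topography is balanced by the buoyancy of the root, ρ_c h = (ρ_m − ρ_c) r.
r = h · ρ_c / (ρ_m − ρ_c) = 5.4 km × 2.84 / (3.27 − 2.84) = 35.7 km.

35.7 km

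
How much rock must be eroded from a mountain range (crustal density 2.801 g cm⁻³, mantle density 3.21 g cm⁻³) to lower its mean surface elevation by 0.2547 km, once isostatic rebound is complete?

Net drop Δ = e − u = e − e ρ_c/ρ_m = e (ρ_m − ρ_c)/ρ_m.
e = Δ ρ_m/(ρ_m − ρ_c) = 0.2547 km × 3.21/0.409 = 2 km.

2 km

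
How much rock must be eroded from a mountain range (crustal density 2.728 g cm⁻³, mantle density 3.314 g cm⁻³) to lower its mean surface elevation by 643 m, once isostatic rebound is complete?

3640 m

Net drop Δ = e − u = e − e ρ_c/ρ_m = e (ρ_m − ρ_c)/ρ_m.
e = Δ ρ_m/(ρ_m − ρ_c) = 643 m × 3.314/0.586 = 3640 m.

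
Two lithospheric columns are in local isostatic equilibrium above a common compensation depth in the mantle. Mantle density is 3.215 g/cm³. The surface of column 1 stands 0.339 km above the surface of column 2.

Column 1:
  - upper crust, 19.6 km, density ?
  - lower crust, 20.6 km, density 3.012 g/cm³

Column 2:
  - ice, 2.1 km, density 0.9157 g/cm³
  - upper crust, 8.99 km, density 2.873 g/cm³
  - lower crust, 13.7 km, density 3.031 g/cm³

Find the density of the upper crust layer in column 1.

2.84 g/cm³

Take the compensation level at the base of the deeper column (depth z_c below the surface of column 1) and equate Σ ρ_i t_i down to z_c; mantle fills any gap and the z_c terms cancel.
Column 1: 19.6×ρ + 20.6×3.012 + (z_c − 40.2)×3.215
Column 2: 0.339×0 + 2.1×0.9157 + 8.99×2.873 + 13.7×3.031 + (z_c − 0.339 − 24.79)×3.215
The z_c×3.215 term appears on both sides and cancels. Collect the known terms of each column as K = Σ(ρt)_known − 3.215 × (depth of known layers): K_1 = 62.0472 − 3.215×40.2 = −67.1958; K_2 = 69.27594 − 3.215×(0.339 + 24.79) = −11.513795.
Balance: K_1 + 19.6×ρ = K_2, so ρ = (K_2 − K_1)/19.6 = 55.682/19.6 = 2.84 g/cm³.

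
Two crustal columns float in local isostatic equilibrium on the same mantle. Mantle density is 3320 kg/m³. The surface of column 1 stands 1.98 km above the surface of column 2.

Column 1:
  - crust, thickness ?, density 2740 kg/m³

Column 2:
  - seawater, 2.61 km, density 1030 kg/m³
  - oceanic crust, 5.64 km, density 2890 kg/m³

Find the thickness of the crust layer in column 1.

Take the compensation level at the base of the deeper column (depth z_c below the surface of column 1) and equate Σ ρ_i t_i down to z_c; mantle fills any gap and the z_c terms cancel.
Column 1: x×2740 + (z_c − 0 − x)×3320
Column 2: 1.98×0 + 2.61×1030 + 5.64×2890 + (z_c − 1.98 − 8.25)×3320
The z_c×3320 term appears on both sides and cancels. Collect the known terms of each column as K = Σ(ρt)_known − 3320 × (depth of known layers): K_1 = 0 − 3320×0 = 0; K_2 = 18987.9 − 3320×(1.98 + 8.25) = −14975.7.
Balance: K_1 − x×(3320 − 2740) = K_2, so x = (K_1 − K_2)/(3320 − 2740) = 14975.7/580 = 25.8 km.

25.8 km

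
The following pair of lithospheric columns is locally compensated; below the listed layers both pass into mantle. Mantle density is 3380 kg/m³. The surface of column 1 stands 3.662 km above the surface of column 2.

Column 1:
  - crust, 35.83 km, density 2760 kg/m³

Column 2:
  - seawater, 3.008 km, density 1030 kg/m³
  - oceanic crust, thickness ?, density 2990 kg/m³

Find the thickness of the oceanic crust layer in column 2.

Take the compensation level at the base of the deeper column (depth z_c below the surface of column 1) and equate Σ ρ_i t_i down to z_c; mantle fills any gap and the z_c terms cancel.
Column 1: 35.83×2760 + (z_c − 35.83)×3380
Column 2: 3.662×0 + 3.008×1030 + x×2990 + (z_c − 3.662 − 3.008 − x)×3380
The z_c×3380 term appears on both sides and cancels. Collect the known terms of each column as K = Σ(ρt)_known − 3380 × (depth of known layers): K_1 = 98890.8 − 3380×35.83 = −22214.6; K_2 = 3098.24 − 3380×(3.662 + 3.008) = −19446.36.
Balance: K_1 = K_2 − x×(3380 − 2990), so x = (K_2 − K_1)/(3380 − 2990) = 2768.24/390 = 7.1 km.

7.1 km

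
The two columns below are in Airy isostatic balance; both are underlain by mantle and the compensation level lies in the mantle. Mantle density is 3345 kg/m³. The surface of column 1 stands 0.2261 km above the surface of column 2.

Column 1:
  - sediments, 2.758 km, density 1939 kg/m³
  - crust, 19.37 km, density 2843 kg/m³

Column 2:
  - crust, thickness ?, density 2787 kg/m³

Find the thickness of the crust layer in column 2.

Take the compensation level at the base of the deeper column (depth z_c below the surface of column 1) and equate Σ ρ_i t_i down to z_c; mantle fills any gap and the z_c terms cancel.
Column 1: 2.758×1939 + 19.37×2843 + (z_c − 22.128)×3345
Column 2: 0.2261×0 + x×2787 + (z_c − 0.2261 − 0 − x)×3345
The z_c×3345 term appears on both sides and cancels. Collect the known terms of each column as K = Σ(ρt)_known − 3345 × (depth of known layers): K_1 = 60416.672 − 3345×22.128 = −13601.488; K_2 = 0 − 3345×(0.2261 + 0) = −756.3045.
Balance: K_1 = K_2 − x×(3345 − 2787), so x = (K_2 − K_1)/(3345 − 2787) = 12845.2/558 = 23 km.

23 km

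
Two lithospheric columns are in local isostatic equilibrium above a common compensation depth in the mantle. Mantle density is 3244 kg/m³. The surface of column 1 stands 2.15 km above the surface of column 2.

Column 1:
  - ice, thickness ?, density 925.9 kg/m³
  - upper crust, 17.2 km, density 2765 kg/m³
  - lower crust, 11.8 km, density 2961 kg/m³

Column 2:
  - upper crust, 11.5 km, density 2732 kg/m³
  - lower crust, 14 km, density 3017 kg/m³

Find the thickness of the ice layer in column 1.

1.93 km

Take the compensation level at the base of the deeper column (depth z_c below the surface of column 1) and equate Σ ρ_i t_i down to z_c; mantle fills any gap and the z_c terms cancel.
Column 1: x×925.9 + 17.2×2765 + 11.8×2961 + (z_c − 29 − x)×3244
Column 2: 2.15×0 + 11.5×2732 + 14×3017 + (z_c − 2.15 − 25.5)×3244
The z_c×3244 term appears on both sides and cancels. Collect the known terms of each column as K = Σ(ρt)_known − 3244 × (depth of known layers): K_1 = 82497.8 − 3244×29 = −11578.2; K_2 = 73656 − 3244×(2.15 + 25.5) = −16040.6.
Balance: K_1 − x×(3244 − 925.9) = K_2, so x = (K_1 − K_2)/(3244 − 925.9) = 4462.4/2318.1 = 1.93 km.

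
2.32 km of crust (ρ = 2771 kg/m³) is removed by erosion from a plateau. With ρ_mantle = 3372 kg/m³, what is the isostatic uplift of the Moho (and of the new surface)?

Unloading: uplift u = e ρ_c/ρ_m = 2.32 km × 2771/3372 = 1.91 km.

1.91 km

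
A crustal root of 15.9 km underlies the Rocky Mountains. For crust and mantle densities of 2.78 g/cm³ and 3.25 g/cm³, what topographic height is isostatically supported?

2.69 km

Equating mass per unit area of the two columns: ρ_c h = (ρ_m − ρ_c) r.
h = r (ρ_m − ρ_c) / ρ_c = 15.9 km × (3.25 − 2.78) / 2.78 = 2.69 km.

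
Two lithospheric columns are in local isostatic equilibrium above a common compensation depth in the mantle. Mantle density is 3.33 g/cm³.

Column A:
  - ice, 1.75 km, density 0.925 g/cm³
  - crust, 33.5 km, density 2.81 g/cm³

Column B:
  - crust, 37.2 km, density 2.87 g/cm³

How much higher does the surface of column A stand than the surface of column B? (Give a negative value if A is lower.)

1.36 km

For any compensation level in the mantle, the mantle terms cancel and isostasy reduces to e = (Σt_A − Σt_B) − (Σ(ρt)_A − Σ(ρt)_B) / ρ_m.
Σt_A = 35.25 km; Σt_B = 37.2 km; Σ(ρt)_A = 95.75375; Σ(ρt)_B = 106.764 (in km·g/cm³).
e = (35.25 − 37.2) − (95.75375 − 106.764) / 3.33 = 1.36 km.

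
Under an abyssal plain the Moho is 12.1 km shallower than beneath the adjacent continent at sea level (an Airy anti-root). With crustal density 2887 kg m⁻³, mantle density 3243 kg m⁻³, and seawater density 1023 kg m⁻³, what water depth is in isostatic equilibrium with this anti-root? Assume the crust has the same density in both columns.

Replacing a thickness d of crust by seawater at the top must be balanced by replacing crust with mantle at the base: d (ρ_c − ρ_w) = a (ρ_m − ρ_c).
d = a (ρ_m − ρ_c)/(ρ_c − ρ_w) = 12.1 km × 356/1864 = 2.31 km.

2.31 km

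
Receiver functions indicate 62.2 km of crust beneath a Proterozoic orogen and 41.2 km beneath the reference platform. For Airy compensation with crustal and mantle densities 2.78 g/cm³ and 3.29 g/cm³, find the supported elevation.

Excess crust Δ = 62.2 km − 41.2 km = 21 km, split between elevation h and root r with h + r = Δ.
Airy balance ρ_c h = (ρ_m − ρ_c) r gives r = h ρ_c/(ρ_m − ρ_c), so h (1 + ρ_c/(ρ_m − ρ_c)) = Δ, i.e. h = Δ (ρ_m − ρ_c)/ρ_m.
h = 21 km × 0.51/3.29 = 3.26 km.

3.26 km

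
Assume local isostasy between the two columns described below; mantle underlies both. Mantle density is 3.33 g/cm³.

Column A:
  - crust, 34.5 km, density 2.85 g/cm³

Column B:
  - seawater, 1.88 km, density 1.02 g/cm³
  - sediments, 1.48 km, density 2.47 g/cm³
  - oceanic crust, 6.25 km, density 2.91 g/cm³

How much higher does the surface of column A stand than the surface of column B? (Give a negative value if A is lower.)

For any compensation level in the mantle, the mantle terms cancel and isostasy reduces to e = (Σt_A − Σt_B) − (Σ(ρt)_A − Σ(ρt)_B) / ρ_m.
Σt_A = 34.5 km; Σt_B = 9.61 km; Σ(ρt)_A = 98.325; Σ(ρt)_B = 23.7607 (in km·g/cm³).
e = (34.5 − 9.61) − (98.325 − 23.7607) / 3.33 = 2.5 km.

2.5 km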